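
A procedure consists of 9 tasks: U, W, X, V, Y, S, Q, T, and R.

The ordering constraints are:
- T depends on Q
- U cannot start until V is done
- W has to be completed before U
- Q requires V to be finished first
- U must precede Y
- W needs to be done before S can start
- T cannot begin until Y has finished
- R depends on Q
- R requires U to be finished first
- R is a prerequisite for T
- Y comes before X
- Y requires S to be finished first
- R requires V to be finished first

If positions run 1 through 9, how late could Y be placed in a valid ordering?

Every task that must follow Y has to come after it. Tracing all chains starting from Y, those tasks are: X, T — 2 in total.
So at least 2 tasks follow Y, putting Y no later than position 7. That position is achievable by scheduling everything else first.

7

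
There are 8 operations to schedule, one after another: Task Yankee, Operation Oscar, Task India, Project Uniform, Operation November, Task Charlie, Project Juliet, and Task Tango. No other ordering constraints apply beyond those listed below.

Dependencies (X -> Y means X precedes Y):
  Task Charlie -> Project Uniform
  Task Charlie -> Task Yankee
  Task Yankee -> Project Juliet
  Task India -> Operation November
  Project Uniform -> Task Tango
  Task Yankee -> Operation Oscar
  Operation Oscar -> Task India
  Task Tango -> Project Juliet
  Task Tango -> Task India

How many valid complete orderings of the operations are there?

Task Charlie is the only operation with nothing required before it, so every ordering starts there.
Counting all ways to extend the partial order to a total order gives 21.

21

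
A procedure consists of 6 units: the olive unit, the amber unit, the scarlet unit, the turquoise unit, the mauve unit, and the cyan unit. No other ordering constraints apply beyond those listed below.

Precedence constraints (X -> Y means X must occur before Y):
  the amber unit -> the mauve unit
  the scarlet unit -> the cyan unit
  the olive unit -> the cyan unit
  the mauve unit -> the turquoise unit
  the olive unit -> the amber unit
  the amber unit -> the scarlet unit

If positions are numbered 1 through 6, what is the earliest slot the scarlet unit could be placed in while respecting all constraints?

3

Working backwards through the constraints from the scarlet unit, its full set of required predecessors is the olive unit, the amber unit — 2 of them.
So at minimum 2 units come before the scarlet unit, putting the scarlet unit no earlier than position 3. That position is achievable by scheduling exactly those predecessors first.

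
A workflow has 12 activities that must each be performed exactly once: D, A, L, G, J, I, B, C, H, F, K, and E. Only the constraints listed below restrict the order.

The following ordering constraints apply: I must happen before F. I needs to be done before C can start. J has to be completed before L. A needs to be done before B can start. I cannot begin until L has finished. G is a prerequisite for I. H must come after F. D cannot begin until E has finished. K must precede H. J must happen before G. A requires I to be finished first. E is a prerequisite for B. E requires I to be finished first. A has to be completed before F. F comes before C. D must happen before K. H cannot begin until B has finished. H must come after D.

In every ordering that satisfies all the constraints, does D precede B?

No

D and B are not related by any chain of constraints.
There exist valid orderings with B before D, so D is not required to come first.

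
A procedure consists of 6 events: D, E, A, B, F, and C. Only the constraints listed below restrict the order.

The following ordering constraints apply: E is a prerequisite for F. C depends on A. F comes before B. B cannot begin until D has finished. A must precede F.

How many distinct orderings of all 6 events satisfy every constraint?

3 events have no prerequisites (D, E, A), so any of them could come first.
Systematically extending each partial ordering one event at a time and counting, there are 33 complete orderings.

33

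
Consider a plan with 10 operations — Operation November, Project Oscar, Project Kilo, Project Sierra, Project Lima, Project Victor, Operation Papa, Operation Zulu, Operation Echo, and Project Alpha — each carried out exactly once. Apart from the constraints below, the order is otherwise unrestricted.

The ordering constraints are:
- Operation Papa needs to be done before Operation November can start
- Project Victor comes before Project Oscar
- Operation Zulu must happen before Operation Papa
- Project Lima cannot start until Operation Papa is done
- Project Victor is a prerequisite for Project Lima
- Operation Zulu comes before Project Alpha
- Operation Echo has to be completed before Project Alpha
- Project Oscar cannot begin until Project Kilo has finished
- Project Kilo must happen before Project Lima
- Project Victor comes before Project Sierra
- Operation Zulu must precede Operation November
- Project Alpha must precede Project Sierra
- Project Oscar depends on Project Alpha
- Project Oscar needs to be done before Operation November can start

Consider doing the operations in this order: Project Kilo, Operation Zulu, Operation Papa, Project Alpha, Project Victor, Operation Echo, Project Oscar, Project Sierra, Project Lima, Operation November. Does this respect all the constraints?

No

Here Operation Echo comes after Project Alpha.
Since Operation Echo is required before Project Alpha, the ordering is invalid.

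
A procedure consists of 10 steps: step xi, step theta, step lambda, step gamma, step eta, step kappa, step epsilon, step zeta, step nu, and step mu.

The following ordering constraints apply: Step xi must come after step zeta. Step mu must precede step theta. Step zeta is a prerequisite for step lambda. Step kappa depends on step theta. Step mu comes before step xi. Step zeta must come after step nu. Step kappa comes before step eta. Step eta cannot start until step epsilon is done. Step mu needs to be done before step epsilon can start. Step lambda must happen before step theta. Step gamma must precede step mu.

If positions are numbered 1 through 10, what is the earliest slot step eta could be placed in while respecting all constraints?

Working backwards through the constraints from step eta, its full set of required predecessors is step theta, step lambda, step gamma, step kappa, step epsilon, step zeta, step nu, step mu — 8 of them.
With 8 mandatory predecessors, the earliest step eta can sit is position 8+1 = 9, and placing just those 8 first achieves it.

9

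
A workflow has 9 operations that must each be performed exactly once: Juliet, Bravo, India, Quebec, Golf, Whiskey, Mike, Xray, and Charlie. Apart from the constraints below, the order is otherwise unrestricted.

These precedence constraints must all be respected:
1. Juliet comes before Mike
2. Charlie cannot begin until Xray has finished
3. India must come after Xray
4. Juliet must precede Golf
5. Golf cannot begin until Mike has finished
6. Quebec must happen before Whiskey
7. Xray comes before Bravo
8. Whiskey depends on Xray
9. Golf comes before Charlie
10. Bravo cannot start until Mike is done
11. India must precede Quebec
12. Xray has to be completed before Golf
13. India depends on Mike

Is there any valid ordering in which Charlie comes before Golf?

No

The constraints give a chain Golf → Charlie, which forces Golf before Charlie.
So no valid ordering can have Charlie before Golf.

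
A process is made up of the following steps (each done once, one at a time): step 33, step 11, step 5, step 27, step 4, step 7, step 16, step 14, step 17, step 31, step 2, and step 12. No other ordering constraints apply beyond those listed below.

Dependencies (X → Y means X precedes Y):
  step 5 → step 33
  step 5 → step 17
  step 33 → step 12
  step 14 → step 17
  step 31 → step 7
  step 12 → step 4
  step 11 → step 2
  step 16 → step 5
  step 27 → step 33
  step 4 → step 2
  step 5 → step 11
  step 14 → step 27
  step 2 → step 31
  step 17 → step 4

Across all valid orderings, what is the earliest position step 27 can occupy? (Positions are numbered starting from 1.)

Working backwards through the constraints from step 27, its only required predecessor is step 14.
So at minimum 1 step comes before step 27, putting step 27 no earlier than position 2. That position is achievable by scheduling exactly that predecessor first.

2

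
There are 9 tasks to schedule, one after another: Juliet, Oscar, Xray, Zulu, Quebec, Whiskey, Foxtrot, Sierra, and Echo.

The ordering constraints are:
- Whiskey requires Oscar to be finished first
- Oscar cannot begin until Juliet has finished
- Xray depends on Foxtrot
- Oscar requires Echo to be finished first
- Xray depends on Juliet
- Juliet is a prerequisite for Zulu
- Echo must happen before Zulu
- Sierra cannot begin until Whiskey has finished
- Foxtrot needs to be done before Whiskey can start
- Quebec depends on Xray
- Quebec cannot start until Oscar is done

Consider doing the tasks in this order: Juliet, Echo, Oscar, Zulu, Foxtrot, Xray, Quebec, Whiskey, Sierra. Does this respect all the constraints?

Yes

Every stated constraint is respected: Juliet sits at position 1, ahead of Xray at position 6, and each of the other listed pairs likewise has the predecessor earlier in the sequence.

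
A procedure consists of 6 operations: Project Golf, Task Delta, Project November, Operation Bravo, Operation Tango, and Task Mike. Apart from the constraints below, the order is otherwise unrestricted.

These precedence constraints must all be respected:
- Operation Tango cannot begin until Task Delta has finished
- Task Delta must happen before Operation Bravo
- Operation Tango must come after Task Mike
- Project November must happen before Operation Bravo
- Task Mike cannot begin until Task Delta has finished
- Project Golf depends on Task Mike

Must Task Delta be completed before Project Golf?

Following the dependencies: Task Delta → Task Mike → Project Golf.
So Task Delta must precede Project Golf in any valid ordering.

Yes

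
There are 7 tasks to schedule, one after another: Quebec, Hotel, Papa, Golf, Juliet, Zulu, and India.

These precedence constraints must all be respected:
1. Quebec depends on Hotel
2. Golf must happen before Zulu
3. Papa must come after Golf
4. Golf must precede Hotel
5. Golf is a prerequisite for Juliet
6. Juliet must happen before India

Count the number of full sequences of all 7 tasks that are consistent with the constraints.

180

Golf is the only task with nothing required before it, so every ordering starts there.
Enumerating by repeatedly choosing an available task (one whose prerequisites are all placed) gives 180 distinct complete orderings.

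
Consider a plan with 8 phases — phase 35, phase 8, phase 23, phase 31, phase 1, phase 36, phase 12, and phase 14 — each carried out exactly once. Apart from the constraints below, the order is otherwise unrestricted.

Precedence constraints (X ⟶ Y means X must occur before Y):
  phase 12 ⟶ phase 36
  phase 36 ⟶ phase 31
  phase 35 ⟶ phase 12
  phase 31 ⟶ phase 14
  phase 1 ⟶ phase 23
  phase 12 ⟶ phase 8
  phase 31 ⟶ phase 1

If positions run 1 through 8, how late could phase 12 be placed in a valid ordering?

2

Following every chain forward from phase 12, the phases that must come later are phase 8, phase 23, phase 31, phase 1, phase 36, phase 14 — 6 of them.
With 6 mandatory successors out of 8 phases total, the latest slot for phase 12 is 8−6 = 2, and it's reachable by doing all non-successors before phase 12.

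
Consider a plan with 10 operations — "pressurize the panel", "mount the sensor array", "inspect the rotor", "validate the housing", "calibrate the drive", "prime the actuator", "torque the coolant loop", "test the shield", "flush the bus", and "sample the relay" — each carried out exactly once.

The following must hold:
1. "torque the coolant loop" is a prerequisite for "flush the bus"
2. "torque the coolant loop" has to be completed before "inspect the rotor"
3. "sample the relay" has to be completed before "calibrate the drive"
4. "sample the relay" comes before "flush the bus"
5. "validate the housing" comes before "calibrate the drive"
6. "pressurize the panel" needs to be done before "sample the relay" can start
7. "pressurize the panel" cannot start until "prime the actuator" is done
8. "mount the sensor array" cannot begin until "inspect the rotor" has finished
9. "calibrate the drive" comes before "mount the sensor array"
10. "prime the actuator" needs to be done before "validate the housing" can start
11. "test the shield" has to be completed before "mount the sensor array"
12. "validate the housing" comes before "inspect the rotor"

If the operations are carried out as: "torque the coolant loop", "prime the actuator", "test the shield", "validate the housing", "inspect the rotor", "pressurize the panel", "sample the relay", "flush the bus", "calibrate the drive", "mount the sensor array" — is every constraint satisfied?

Every stated constraint is respected: "torque the coolant loop" sits at position 1, ahead of "flush the bus" at position 8, and each of the other listed pairs likewise has the predecessor earlier in the sequence.

Yes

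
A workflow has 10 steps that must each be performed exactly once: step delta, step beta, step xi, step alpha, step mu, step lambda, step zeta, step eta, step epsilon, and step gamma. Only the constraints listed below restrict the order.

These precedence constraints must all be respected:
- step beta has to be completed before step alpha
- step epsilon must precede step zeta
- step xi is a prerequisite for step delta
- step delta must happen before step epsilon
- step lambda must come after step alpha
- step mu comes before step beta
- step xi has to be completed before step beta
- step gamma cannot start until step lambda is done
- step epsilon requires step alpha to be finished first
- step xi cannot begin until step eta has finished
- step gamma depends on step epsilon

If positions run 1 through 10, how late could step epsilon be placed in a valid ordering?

The steps that are forced after step epsilon, directly or by a chain of constraints, are step zeta, step gamma. That's 2 steps.
So at least 2 steps follow step epsilon, putting step epsilon no later than position 8. That position is achievable by scheduling everything else first.

8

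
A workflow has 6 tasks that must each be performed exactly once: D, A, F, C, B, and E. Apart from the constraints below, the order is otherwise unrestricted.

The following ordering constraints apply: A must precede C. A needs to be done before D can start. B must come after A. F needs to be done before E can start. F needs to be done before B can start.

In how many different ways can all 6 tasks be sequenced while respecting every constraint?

The tasks with no prerequisites are A, F; any of them can be placed first.
Systematically extending each partial ordering one task at a time and counting, there are 70 complete orderings.

70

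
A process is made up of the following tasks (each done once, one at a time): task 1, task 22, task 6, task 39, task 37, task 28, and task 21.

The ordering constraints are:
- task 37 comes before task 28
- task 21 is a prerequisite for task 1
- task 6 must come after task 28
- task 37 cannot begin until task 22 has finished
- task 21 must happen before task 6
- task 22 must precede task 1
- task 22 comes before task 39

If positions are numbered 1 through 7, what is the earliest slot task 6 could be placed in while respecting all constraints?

The tasks that are forced before task 6, directly or transitively, are task 22, task 37, task 28, task 21. That's 4 tasks.
With 4 mandatory predecessors, the earliest task 6 can sit is position 4+1 = 5, and placing just those 4 first achieves it.

5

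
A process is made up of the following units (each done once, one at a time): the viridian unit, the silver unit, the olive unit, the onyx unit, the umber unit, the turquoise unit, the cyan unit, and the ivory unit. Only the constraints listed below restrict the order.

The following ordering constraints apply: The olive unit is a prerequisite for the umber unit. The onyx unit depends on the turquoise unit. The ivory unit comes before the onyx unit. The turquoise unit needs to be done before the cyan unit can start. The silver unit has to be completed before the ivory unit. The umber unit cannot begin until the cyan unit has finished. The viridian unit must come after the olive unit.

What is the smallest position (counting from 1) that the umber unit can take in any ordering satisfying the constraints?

4

The units that are forced before the umber unit, directly or transitively, are the olive unit, the turquoise unit, the cyan unit. That's 3 units.
So at minimum 3 units come before the umber unit, putting the umber unit no earlier than position 4. That position is achievable by scheduling exactly those predecessors first.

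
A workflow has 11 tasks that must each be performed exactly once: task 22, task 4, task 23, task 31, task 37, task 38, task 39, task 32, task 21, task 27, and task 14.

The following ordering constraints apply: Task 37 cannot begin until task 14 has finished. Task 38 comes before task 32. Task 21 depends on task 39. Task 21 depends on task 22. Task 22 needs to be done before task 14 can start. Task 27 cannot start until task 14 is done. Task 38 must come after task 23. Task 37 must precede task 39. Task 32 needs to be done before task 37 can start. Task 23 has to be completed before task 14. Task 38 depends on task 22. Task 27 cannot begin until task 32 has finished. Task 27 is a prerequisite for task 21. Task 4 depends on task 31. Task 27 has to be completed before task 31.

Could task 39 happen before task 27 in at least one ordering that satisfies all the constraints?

Yes

No chain of constraints runs from task 27 to task 39, so task 27 is not required to come first.
So a valid ordering placing task 39 earlier than task 27 exists.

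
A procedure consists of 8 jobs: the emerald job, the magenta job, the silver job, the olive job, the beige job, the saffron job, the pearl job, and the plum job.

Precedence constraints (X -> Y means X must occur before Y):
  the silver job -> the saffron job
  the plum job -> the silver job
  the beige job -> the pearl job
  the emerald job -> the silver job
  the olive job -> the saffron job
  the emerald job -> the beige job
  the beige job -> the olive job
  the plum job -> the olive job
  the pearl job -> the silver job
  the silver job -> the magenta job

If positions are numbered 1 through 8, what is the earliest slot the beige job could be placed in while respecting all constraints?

Working backwards through the constraints from the beige job, its only required predecessor is the emerald job.
With 1 mandatory predecessor, the earliest the beige job can sit is position 1+1 = 2, and placing just that one first achieves it.

2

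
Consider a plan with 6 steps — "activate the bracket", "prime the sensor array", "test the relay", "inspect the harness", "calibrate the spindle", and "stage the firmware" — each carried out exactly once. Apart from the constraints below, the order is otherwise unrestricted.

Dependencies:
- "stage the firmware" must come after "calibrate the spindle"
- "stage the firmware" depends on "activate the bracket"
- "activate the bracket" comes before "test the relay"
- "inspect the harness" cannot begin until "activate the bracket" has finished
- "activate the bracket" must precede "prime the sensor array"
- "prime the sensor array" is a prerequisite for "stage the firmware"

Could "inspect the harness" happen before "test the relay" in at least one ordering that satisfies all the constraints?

No chain of constraints runs from "test the relay" to "inspect the harness", so "test the relay" is not required to come first.
That means at least one valid schedule has "inspect the harness" before "test the relay".

Yes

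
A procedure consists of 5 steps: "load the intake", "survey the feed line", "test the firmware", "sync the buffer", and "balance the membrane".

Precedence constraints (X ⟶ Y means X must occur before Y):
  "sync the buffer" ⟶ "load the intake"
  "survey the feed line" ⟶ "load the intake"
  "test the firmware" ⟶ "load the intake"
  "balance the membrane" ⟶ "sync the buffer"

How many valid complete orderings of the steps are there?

12

3 steps have no prerequisites ("survey the feed line", "test the firmware", "balance the membrane"), so any of them could come first.
Counting all ways to extend the partial order to a total order gives 12.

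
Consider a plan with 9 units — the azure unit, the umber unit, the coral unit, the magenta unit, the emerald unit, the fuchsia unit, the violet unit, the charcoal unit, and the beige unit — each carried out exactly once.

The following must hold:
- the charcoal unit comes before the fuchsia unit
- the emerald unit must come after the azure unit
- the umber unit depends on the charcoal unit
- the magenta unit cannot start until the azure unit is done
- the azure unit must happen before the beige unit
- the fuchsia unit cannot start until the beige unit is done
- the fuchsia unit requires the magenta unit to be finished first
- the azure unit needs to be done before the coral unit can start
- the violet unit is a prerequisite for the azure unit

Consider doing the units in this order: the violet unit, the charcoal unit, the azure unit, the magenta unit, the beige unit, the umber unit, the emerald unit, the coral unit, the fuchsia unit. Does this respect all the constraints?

Checking each listed constraint against this order: for instance, the charcoal unit is in position 2 and the fuchsia unit in position 9, so that constraint holds — and the remaining constraints check out the same way.

Yes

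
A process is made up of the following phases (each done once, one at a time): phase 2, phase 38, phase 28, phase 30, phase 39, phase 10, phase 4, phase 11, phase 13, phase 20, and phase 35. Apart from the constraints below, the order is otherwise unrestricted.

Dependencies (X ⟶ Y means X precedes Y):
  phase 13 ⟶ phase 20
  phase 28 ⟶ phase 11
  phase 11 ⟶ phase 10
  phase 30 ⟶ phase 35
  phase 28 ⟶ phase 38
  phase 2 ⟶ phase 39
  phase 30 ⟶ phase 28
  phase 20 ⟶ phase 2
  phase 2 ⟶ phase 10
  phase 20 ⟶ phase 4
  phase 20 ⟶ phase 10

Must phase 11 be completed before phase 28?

There is a chain phase 28 → phase 11, which puts phase 28 before phase 11.
So phase 11 does not have to come before phase 28 — it cannot.

No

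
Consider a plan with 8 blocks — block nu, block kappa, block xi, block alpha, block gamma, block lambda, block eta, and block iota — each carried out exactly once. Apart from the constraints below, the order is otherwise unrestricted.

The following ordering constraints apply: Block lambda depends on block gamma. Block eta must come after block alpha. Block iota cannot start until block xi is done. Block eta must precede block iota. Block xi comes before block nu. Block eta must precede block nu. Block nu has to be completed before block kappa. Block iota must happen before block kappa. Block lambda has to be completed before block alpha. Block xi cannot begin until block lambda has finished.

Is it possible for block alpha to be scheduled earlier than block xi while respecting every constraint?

Yes

Nothing in the constraints forces block xi before block alpha — there is no chain from block xi to block alpha.
That means at least one valid schedule has block alpha before block xi.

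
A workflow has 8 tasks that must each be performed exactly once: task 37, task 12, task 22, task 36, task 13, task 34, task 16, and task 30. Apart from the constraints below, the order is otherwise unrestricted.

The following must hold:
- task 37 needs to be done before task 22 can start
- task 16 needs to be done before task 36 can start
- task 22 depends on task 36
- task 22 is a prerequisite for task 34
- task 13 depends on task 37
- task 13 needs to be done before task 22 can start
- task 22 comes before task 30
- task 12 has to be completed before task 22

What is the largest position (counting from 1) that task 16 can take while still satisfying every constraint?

Every task that must follow task 16 has to come after it. Tracing all chains starting from task 16, those tasks are: task 22, task 36, task 34, task 30 — 4 in total.
So at least 4 tasks follow task 16, putting task 16 no later than position 4. That position is achievable by scheduling everything else first.

4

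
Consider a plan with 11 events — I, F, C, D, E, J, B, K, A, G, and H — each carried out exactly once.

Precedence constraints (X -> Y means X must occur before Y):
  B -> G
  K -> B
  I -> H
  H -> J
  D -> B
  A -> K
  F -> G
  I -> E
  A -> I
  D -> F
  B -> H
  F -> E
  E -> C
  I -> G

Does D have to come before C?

Yes

Chaining the stated constraints: D → F → E → C.
Hence D necessarily comes before C.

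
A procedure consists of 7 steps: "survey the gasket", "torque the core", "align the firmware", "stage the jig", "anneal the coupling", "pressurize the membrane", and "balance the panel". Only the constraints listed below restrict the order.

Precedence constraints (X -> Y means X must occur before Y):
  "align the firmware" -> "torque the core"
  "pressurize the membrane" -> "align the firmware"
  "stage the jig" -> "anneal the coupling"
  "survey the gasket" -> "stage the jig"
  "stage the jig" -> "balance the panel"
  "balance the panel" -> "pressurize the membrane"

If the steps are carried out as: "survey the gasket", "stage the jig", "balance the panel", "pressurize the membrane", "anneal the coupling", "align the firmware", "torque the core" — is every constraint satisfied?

Yes

Checking each listed constraint against this order: for instance, "stage the jig" is in position 2 and "anneal the coupling" in position 5, so that constraint holds — and the remaining constraints check out the same way.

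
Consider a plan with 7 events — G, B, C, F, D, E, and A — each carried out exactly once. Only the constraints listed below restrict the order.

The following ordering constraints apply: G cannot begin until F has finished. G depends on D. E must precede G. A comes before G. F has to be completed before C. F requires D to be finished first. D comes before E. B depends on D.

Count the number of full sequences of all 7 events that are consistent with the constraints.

133

The events with no prerequisites are D, A; any of them can be placed first.
Systematically extending each partial ordering one event at a time and counting, there are 133 complete orderings.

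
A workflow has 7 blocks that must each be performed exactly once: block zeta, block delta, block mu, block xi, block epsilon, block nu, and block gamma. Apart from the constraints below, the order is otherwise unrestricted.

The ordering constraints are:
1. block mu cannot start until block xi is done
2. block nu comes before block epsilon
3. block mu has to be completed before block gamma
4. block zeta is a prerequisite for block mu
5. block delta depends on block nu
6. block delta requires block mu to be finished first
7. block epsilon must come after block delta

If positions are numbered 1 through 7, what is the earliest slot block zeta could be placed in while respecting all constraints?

No constraint forces any other block before block zeta, so it can be placed first.

1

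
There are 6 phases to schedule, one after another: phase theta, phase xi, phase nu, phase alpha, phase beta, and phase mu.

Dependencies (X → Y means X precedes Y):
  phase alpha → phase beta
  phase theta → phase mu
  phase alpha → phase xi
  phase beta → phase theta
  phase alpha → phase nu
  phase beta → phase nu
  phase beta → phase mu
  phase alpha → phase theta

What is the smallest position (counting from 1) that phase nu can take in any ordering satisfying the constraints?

Every phase that must precede phase nu has to come before it. Tracing all chains that end at phase nu, those phases are: phase alpha, phase beta — 2 in total.
With 2 mandatory predecessors, the earliest phase nu can sit is position 2+1 = 3, and placing just those 2 first achieves it.

3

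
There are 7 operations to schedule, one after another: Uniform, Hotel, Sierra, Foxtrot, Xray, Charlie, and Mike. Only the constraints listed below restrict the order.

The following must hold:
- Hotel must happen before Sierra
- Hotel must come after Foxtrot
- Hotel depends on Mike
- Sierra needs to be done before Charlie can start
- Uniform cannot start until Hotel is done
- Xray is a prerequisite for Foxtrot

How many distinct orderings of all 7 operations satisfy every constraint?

9

The operations with no prerequisites are Xray, Mike; any of them can be placed first.
Enumerating by repeatedly choosing an available operation (one whose prerequisites are all placed) gives 9 distinct complete orderings.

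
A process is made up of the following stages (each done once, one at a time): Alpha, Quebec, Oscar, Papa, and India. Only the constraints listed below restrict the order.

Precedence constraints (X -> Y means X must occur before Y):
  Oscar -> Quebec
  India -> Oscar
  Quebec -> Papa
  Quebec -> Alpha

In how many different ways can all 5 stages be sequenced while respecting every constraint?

2

Only India has no prerequisites, so it must go first.
Enumerating by repeatedly choosing an available stage (one whose prerequisites are all placed) gives 2 distinct complete orderings.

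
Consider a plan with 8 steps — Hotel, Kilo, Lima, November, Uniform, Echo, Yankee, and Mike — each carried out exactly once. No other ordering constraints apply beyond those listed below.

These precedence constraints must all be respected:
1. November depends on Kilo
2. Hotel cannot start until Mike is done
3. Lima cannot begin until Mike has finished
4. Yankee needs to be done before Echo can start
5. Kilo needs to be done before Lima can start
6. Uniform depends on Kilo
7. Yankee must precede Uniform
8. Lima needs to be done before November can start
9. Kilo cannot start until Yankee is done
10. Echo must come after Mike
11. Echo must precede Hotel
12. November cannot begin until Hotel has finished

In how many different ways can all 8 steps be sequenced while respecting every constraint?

The steps with no prerequisites are Yankee, Mike; any of them can be placed first.
Enumerating by repeatedly choosing an available step (one whose prerequisites are all placed) gives 70 distinct complete orderings.

70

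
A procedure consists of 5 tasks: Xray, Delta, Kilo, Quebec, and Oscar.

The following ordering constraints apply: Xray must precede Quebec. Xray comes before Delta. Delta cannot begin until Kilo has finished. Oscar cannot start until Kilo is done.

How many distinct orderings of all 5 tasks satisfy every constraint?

The tasks with no prerequisites are Xray, Kilo; any of them can be placed first.
Systematically extending each partial ordering one task at a time and counting, there are 16 complete orderings.

16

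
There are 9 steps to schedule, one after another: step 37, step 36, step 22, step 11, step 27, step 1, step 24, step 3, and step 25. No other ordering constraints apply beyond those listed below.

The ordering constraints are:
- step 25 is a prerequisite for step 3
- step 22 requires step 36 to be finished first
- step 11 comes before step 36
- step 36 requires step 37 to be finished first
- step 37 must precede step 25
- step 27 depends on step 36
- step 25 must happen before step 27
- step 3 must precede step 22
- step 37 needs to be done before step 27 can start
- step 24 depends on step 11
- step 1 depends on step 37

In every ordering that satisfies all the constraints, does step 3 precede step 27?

No

Nothing in the constraints links step 3 and step 27; they are unordered relative to each other.
There exist valid orderings with step 27 before step 3, so step 3 is not required to come first.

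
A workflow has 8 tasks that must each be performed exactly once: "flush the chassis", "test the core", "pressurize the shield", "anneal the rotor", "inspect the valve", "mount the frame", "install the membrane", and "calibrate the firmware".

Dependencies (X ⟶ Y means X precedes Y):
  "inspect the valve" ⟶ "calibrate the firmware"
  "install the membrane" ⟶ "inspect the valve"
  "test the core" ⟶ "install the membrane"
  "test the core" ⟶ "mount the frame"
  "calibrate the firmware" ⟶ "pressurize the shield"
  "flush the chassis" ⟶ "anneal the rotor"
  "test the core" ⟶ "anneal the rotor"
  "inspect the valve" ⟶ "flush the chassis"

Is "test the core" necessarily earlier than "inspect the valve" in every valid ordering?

Following the dependencies: "test the core" → "install the membrane" → "inspect the valve".
So "test the core" must precede "inspect the valve" in any valid ordering.

Yes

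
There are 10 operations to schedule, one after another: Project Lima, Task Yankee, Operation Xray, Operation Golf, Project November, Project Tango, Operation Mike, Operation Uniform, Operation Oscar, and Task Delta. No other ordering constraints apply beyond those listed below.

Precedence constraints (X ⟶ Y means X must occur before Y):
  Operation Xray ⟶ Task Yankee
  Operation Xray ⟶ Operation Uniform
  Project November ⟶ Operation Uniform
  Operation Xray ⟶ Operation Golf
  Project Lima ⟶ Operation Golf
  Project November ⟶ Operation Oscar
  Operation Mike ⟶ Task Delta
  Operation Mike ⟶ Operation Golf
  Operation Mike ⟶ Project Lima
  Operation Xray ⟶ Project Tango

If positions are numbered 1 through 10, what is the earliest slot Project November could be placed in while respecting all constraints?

No constraint forces any other operation before Project November, so it can be placed first.

1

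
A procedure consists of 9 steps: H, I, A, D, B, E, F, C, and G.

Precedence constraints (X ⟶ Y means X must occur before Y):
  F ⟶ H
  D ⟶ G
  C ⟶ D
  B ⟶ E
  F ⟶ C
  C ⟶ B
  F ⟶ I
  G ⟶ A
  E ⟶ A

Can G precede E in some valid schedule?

Yes

Nothing in the constraints forces E before G — there is no chain from E to G.
So a valid ordering placing G earlier than E exists.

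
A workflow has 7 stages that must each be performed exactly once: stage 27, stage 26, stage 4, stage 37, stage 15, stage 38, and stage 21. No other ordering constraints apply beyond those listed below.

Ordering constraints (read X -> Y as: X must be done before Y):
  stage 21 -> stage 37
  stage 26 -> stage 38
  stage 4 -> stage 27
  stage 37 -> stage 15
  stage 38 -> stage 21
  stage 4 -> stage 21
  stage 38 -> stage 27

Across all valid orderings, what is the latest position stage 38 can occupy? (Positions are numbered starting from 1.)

3

The stages that are forced after stage 38, directly or by a chain of constraints, are stage 27, stage 37, stage 15, stage 21. That's 4 stages.
So at least 4 stages follow stage 38, putting stage 38 no later than position 3. That position is achievable by scheduling everything else first.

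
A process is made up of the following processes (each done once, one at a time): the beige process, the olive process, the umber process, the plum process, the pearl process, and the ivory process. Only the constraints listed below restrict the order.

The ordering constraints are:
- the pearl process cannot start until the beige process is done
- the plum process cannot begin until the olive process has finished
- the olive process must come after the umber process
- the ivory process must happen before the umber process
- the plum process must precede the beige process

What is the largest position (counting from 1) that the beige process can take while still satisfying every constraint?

5

Following the constraints forward from the beige process, its only required successor is the pearl process.
So at least 1 process follows the beige process, putting the beige process no later than position 5. That position is achievable by scheduling everything else first.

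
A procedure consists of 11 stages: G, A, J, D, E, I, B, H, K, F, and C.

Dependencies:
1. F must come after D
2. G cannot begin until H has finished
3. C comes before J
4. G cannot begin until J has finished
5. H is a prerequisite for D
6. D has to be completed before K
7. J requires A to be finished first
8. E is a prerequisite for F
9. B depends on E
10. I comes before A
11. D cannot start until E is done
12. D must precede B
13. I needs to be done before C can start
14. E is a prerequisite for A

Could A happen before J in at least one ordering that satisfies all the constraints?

Yes

The constraints force A before J, so yes — every valid ordering has A earlier.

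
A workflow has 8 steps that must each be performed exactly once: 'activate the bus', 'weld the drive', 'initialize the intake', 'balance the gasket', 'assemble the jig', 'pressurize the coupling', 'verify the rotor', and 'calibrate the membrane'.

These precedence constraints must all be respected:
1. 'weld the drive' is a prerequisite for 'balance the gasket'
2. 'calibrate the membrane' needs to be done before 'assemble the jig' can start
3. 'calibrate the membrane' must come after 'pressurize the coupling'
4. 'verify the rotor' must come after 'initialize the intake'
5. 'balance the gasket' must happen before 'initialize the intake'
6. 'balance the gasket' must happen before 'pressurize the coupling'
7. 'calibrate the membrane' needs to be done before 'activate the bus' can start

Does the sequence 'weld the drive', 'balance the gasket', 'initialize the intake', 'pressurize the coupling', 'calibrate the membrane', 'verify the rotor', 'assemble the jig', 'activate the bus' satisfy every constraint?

Checking each listed constraint against this order: for instance, 'initialize the intake' is in position 3 and 'verify the rotor' in position 6, so that constraint holds — and the remaining constraints check out the same way.

Yes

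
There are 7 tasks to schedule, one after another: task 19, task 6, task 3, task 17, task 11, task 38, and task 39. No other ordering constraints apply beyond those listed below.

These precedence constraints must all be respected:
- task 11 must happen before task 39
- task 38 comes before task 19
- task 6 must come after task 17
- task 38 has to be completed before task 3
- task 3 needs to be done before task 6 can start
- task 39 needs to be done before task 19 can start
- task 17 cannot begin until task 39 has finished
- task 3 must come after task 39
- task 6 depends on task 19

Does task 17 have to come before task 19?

Nothing in the constraints links task 17 and task 19; they are unordered relative to each other.
So task 17 can come before task 19 or after — it is not forced.

No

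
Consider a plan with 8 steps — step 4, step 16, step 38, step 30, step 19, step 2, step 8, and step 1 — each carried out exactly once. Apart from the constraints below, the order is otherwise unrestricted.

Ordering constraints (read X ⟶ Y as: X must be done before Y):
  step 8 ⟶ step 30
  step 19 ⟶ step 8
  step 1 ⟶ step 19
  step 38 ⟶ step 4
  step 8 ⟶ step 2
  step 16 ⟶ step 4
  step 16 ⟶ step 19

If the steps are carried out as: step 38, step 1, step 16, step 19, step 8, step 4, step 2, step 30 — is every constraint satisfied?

Every stated constraint is respected: step 38 sits at position 1, ahead of step 4 at position 6, and each of the other listed pairs likewise has the predecessor earlier in the sequence.

Yes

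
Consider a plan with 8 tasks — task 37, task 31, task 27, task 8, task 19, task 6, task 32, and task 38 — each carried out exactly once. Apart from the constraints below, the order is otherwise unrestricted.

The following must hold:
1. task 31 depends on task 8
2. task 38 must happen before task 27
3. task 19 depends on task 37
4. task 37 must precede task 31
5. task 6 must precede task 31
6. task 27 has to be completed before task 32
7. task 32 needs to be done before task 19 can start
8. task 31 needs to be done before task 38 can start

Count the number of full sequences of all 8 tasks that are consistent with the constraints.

6

The tasks with no prerequisites are task 37, task 8, task 6; any of them can be placed first.
Enumerating by repeatedly choosing an available task (one whose prerequisites are all placed) gives 6 distinct complete orderings.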